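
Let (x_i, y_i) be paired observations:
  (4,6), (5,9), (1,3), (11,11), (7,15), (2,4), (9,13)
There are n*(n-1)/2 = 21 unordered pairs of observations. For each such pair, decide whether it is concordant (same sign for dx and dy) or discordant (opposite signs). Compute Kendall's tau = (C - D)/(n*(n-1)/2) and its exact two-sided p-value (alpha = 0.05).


Step 1: Enumerate the 21 unordered pairs (i,j) with i<j and classify each by sign(x_j-x_i) * sign(y_j-y_i).
  (1,2):dx=+1,dy=+3->C; (1,3):dx=-3,dy=-3->C; (1,4):dx=+7,dy=+5->C; (1,5):dx=+3,dy=+9->C
  (1,6):dx=-2,dy=-2->C; (1,7):dx=+5,dy=+7->C; (2,3):dx=-4,dy=-6->C; (2,4):dx=+6,dy=+2->C
  (2,5):dx=+2,dy=+6->C; (2,6):dx=-3,dy=-5->C; (2,7):dx=+4,dy=+4->C; (3,4):dx=+10,dy=+8->C
  (3,5):dx=+6,dy=+12->C; (3,6):dx=+1,dy=+1->C; (3,7):dx=+8,dy=+10->C; (4,5):dx=-4,dy=+4->D
  (4,6):dx=-9,dy=-7->C; (4,7):dx=-2,dy=+2->D; (5,6):dx=-5,dy=-11->C; (5,7):dx=+2,dy=-2->D
  (6,7):dx=+7,dy=+9->C
Step 2: C = 18, D = 3, total pairs = 21.
Step 3: tau = (C - D)/(n(n-1)/2) = (18 - 3)/21 = 0.714286.
Step 4: Exact two-sided p-value (enumerate n! = 5040 permutations of y under H0): p = 0.030159.
Step 5: alpha = 0.05. reject H0.

tau_b = 0.7143 (C=18, D=3), p = 0.030159, reject H0.


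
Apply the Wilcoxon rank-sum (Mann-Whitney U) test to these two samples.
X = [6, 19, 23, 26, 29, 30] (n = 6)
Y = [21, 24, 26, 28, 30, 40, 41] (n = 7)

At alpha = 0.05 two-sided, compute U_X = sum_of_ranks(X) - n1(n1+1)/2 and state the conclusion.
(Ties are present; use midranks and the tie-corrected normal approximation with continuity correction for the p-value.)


Step 1: Combine and sort all 13 observations; assign midranks.
sorted (value, group): (6,X), (19,X), (21,Y), (23,X), (24,Y), (26,X), (26,Y), (28,Y), (29,X), (30,X), (30,Y), (40,Y), (41,Y)
ranks: 6->1, 19->2, 21->3, 23->4, 24->5, 26->6.5, 26->6.5, 28->8, 29->9, 30->10.5, 30->10.5, 40->12, 41->13
Step 2: Rank sum for X: R1 = 1 + 2 + 4 + 6.5 + 9 + 10.5 = 33.
Step 3: U_X = R1 - n1(n1+1)/2 = 33 - 6*7/2 = 33 - 21 = 12.
       U_Y = n1*n2 - U_X = 42 - 12 = 30.
Step 4: Ties are present, so use the tie-corrected normal approximation (with continuity correction) for the p-value.
Step 5: p-value = 0.223363; compare to alpha = 0.05. fail to reject H0.

U_X = 12, p = 0.223363, fail to reject H0 at alpha = 0.05.


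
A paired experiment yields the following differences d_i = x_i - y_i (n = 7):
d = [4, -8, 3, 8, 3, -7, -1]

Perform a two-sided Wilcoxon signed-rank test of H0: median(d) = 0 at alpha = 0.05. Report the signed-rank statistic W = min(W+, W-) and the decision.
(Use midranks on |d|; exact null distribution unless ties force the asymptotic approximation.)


Step 1: Drop any zero differences (none here) and take |d_i|.
|d| = [4, 8, 3, 8, 3, 7, 1]
Step 2: Midrank |d_i| (ties get averaged ranks).
ranks: |4|->4, |8|->6.5, |3|->2.5, |8|->6.5, |3|->2.5, |7|->5, |1|->1
Step 3: Attach original signs; sum ranks with positive sign and with negative sign.
W+ = 4 + 2.5 + 6.5 + 2.5 = 15.5
W- = 6.5 + 5 + 1 = 12.5
(Check: W+ + W- = 28 should equal n(n+1)/2 = 28.)
Step 4: Test statistic W = min(W+, W-) = 12.5.
Step 5: Ties in |d|, so use the tie-corrected normal approximation.
        E[W] = n(n+1)/4 = 7*8/4 = 14.
        Tie groups: |d|=3 (t=2), |d|=8 (t=2); sum(t^3 - t) = 12.
        Var[W] = n(n+1)(2n+1)/24 - sum(t^3-t)/48 = 840/24 - 12/48 = 34.75.
        z = (W - E[W]) / sqrt(Var[W]) = (12.5 - 14) / 5.8949 = -0.2545.
        Two-sided p = 2*Phi(z) = 0.799143.
Step 6: alpha = 0.05. fail to reject H0.

W+ = 15.5, W- = 12.5, W = min = 12.5, p = 0.799143, fail to reject H0.


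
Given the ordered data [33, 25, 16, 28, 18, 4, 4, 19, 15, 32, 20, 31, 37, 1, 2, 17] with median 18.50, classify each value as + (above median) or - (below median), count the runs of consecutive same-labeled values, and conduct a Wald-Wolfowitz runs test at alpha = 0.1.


Step 1: Compute median = 18.50; label A = above, B = below.
Labels in order: AABABBBABAAAABBB  (n_A = 8, n_B = 8)
Step 2: Count runs R = 8.
Step 3: Under H0 (random ordering), E[R] = 2*n_A*n_B/(n_A+n_B) + 1 = 2*8*8/16 + 1 = 9.0000.
        Var[R] = 2*n_A*n_B*(2*n_A*n_B - n_A - n_B) / ((n_A+n_B)^2 * (n_A+n_B-1)) = 14336/3840 = 3.7333.
        SD[R] = 1.9322.
Step 4: Continuity-corrected z = (R + 0.5 - E[R]) / SD[R] = (8 + 0.5 - 9.0000) / 1.9322 = -0.2588.
Step 5: Two-sided p-value via normal approximation = 2*(1 - Phi(|z|)) = 0.795809.
Step 6: alpha = 0.1. fail to reject H0.

R = 8, z = -0.2588, p = 0.795809, fail to reject H0.


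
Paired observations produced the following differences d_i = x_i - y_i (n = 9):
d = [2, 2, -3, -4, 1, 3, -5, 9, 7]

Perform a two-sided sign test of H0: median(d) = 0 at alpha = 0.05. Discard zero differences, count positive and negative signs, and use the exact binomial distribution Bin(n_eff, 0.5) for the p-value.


Step 1: Discard zero differences. Original n = 9; n_eff = number of nonzero differences = 9.
Nonzero differences (with sign): +2, +2, -3, -4, +1, +3, -5, +9, +7
Step 2: Count signs: positive = 6, negative = 3.
Step 3: Under H0: P(positive) = 0.5, so the number of positives S ~ Bin(9, 0.5).
Step 4: Two-sided exact p-value = sum of Bin(9,0.5) probabilities at or below the observed probability = 0.507812.
Step 5: alpha = 0.05. fail to reject H0.

n_eff = 9, pos = 6, neg = 3, p = 0.507812, fail to reject H0.


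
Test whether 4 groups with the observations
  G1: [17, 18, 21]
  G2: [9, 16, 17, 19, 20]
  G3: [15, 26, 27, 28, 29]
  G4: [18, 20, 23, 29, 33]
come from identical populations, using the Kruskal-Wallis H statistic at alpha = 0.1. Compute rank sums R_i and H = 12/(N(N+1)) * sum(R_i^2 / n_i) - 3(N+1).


Step 1: Combine all N = 18 observations and assign midranks.
sorted (value, group, rank): (9,G2,1), (15,G3,2), (16,G2,3), (17,G1,4.5), (17,G2,4.5), (18,G1,6.5), (18,G4,6.5), (19,G2,8), (20,G2,9.5), (20,G4,9.5), (21,G1,11), (23,G4,12), (26,G3,13), (27,G3,14), (28,G3,15), (29,G3,16.5), (29,G4,16.5), (33,G4,18)
Step 2: Sum ranks within each group.
R_1 = 22 (n_1 = 3)
R_2 = 26 (n_2 = 5)
R_3 = 60.5 (n_3 = 5)
R_4 = 62.5 (n_4 = 5)
Step 3: H = 12/(N(N+1)) * sum(R_i^2/n_i) - 3(N+1)
     = 12/(18*19) * (22^2/3 + 26^2/5 + 60.5^2/5 + 62.5^2/5) - 3*19
     = 0.035088 * 1809.83 - 57
     = 6.502924.
Step 4: Ties present; correction factor C = 1 - 24/(18^3 - 18) = 0.995872. Corrected H = 6.502924 / 0.995872 = 6.529879.
Step 5: Under H0, H ~ chi^2(3); p-value = 0.088492.
Step 6: alpha = 0.1. reject H0.

H = 6.5299, df = 3, p = 0.088492, reject H0.


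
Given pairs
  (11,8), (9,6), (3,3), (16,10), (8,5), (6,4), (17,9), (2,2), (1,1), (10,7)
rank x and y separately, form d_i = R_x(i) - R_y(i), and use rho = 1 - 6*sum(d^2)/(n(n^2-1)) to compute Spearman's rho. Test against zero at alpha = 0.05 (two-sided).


Step 1: Rank x and y separately (midranks; no ties here).
rank(x): 11->8, 9->6, 3->3, 16->9, 8->5, 6->4, 17->10, 2->2, 1->1, 10->7
rank(y): 8->8, 6->6, 3->3, 10->10, 5->5, 4->4, 9->9, 2->2, 1->1, 7->7
Step 2: d_i = R_x(i) - R_y(i); compute d_i^2.
  (8-8)^2=0, (6-6)^2=0, (3-3)^2=0, (9-10)^2=1, (5-5)^2=0, (4-4)^2=0, (10-9)^2=1, (2-2)^2=0, (1-1)^2=0, (7-7)^2=0
sum(d^2) = 2.
Step 3: rho = 1 - 6*2 / (10*(10^2 - 1)) = 1 - 12/990 = 0.987879.
Step 4: Under H0, t = rho * sqrt((n-2)/(1-rho^2)) = 18.0003 ~ t(8).
Step 5: Two-sided p-value from the t-distribution with 8 df = 0.000000.
Step 6: alpha = 0.05. reject H0.

rho = 0.9879, p = 0.000000, reject H0 at alpha = 0.05.


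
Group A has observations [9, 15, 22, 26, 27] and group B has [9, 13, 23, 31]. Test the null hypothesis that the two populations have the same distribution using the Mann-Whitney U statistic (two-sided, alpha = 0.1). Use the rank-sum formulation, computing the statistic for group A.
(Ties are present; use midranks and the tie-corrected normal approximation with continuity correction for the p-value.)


Step 1: Combine and sort all 9 observations; assign midranks.
sorted (value, group): (9,X), (9,Y), (13,Y), (15,X), (22,X), (23,Y), (26,X), (27,X), (31,Y)
ranks: 9->1.5, 9->1.5, 13->3, 15->4, 22->5, 23->6, 26->7, 27->8, 31->9
Step 2: Rank sum for X: R1 = 1.5 + 4 + 5 + 7 + 8 = 25.5.
Step 3: U_X = R1 - n1(n1+1)/2 = 25.5 - 5*6/2 = 25.5 - 15 = 10.5.
       U_Y = n1*n2 - U_X = 20 - 10.5 = 9.5.
Step 4: Ties are present, so use the tie-corrected normal approximation (with continuity correction) for the p-value.
Step 5: p-value = 1.000000; compare to alpha = 0.1. fail to reject H0.

U_X = 10.5, p = 1.000000, fail to reject H0 at alpha = 0.1.


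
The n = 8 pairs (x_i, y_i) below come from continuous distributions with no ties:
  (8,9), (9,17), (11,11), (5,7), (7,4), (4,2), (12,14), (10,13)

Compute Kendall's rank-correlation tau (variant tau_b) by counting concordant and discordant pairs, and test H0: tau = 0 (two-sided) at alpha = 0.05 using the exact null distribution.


Step 1: Enumerate the 28 unordered pairs (i,j) with i<j and classify each by sign(x_j-x_i) * sign(y_j-y_i).
  (1,2):dx=+1,dy=+8->C; (1,3):dx=+3,dy=+2->C; (1,4):dx=-3,dy=-2->C; (1,5):dx=-1,dy=-5->C
  (1,6):dx=-4,dy=-7->C; (1,7):dx=+4,dy=+5->C; (1,8):dx=+2,dy=+4->C; (2,3):dx=+2,dy=-6->D
  (2,4):dx=-4,dy=-10->C; (2,5):dx=-2,dy=-13->C; (2,6):dx=-5,dy=-15->C; (2,7):dx=+3,dy=-3->D
  (2,8):dx=+1,dy=-4->D; (3,4):dx=-6,dy=-4->C; (3,5):dx=-4,dy=-7->C; (3,6):dx=-7,dy=-9->C
  (3,7):dx=+1,dy=+3->C; (3,8):dx=-1,dy=+2->D; (4,5):dx=+2,dy=-3->D; (4,6):dx=-1,dy=-5->C
  (4,7):dx=+7,dy=+7->C; (4,8):dx=+5,dy=+6->C; (5,6):dx=-3,dy=-2->C; (5,7):dx=+5,dy=+10->C
  (5,8):dx=+3,dy=+9->C; (6,7):dx=+8,dy=+12->C; (6,8):dx=+6,dy=+11->C; (7,8):dx=-2,dy=-1->C
Step 2: C = 23, D = 5, total pairs = 28.
Step 3: tau = (C - D)/(n(n-1)/2) = (23 - 5)/28 = 0.642857.
Step 4: Exact two-sided p-value (enumerate n! = 40320 permutations of y under H0): p = 0.031151.
Step 5: alpha = 0.05. reject H0.

tau_b = 0.6429 (C=23, D=5), p = 0.031151, reject H0.


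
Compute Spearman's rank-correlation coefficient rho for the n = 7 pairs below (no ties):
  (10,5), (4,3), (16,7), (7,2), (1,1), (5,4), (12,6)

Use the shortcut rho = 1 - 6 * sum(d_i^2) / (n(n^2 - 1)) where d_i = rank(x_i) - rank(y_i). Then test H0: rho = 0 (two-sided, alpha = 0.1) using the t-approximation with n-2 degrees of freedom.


Step 1: Rank x and y separately (midranks; no ties here).
rank(x): 10->5, 4->2, 16->7, 7->4, 1->1, 5->3, 12->6
rank(y): 5->5, 3->3, 7->7, 2->2, 1->1, 4->4, 6->6
Step 2: d_i = R_x(i) - R_y(i); compute d_i^2.
  (5-5)^2=0, (2-3)^2=1, (7-7)^2=0, (4-2)^2=4, (1-1)^2=0, (3-4)^2=1, (6-6)^2=0
sum(d^2) = 6.
Step 3: rho = 1 - 6*6 / (7*(7^2 - 1)) = 1 - 36/336 = 0.892857.
Step 4: Under H0, t = rho * sqrt((n-2)/(1-rho^2)) = 4.4333 ~ t(5).
Step 5: Two-sided p-value from the t-distribution with 5 df = 0.006807.
Step 6: alpha = 0.1. reject H0.

rho = 0.8929, p = 0.006807, reject H0 at alpha = 0.1.


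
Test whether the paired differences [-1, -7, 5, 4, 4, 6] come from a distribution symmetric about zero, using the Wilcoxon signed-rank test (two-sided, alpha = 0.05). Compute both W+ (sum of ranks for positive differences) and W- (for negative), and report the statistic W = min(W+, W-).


Step 1: Drop any zero differences (none here) and take |d_i|.
|d| = [1, 7, 5, 4, 4, 6]
Step 2: Midrank |d_i| (ties get averaged ranks).
ranks: |1|->1, |7|->6, |5|->4, |4|->2.5, |4|->2.5, |6|->5
Step 3: Attach original signs; sum ranks with positive sign and with negative sign.
W+ = 4 + 2.5 + 2.5 + 5 = 14
W- = 1 + 6 = 7
(Check: W+ + W- = 21 should equal n(n+1)/2 = 21.)
Step 4: Test statistic W = min(W+, W-) = 7.
Step 5: Ties in |d|, so use the tie-corrected normal approximation.
        E[W] = n(n+1)/4 = 6*7/4 = 10.5.
        Tie groups: |d|=4 (t=2); sum(t^3 - t) = 6.
        Var[W] = n(n+1)(2n+1)/24 - sum(t^3-t)/48 = 546/24 - 6/48 = 22.625.
        z = (W - E[W]) / sqrt(Var[W]) = (7 - 10.5) / 4.7566 = -0.7358.
        Two-sided p = 2*Phi(z) = 0.461838.
Step 6: alpha = 0.05. fail to reject H0.

W+ = 14, W- = 7, W = min = 7, p = 0.461838, fail to reject H0.


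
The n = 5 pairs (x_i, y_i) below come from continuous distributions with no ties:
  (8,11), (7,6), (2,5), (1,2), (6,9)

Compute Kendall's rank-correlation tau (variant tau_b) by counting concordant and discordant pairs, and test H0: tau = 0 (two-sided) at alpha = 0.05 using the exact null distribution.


Step 1: Enumerate the 10 unordered pairs (i,j) with i<j and classify each by sign(x_j-x_i) * sign(y_j-y_i).
  (1,2):dx=-1,dy=-5->C; (1,3):dx=-6,dy=-6->C; (1,4):dx=-7,dy=-9->C; (1,5):dx=-2,dy=-2->C
  (2,3):dx=-5,dy=-1->C; (2,4):dx=-6,dy=-4->C; (2,5):dx=-1,dy=+3->D; (3,4):dx=-1,dy=-3->C
  (3,5):dx=+4,dy=+4->C; (4,5):dx=+5,dy=+7->C
Step 2: C = 9, D = 1, total pairs = 10.
Step 3: tau = (C - D)/(n(n-1)/2) = (9 - 1)/10 = 0.800000.
Step 4: Exact two-sided p-value (enumerate n! = 120 permutations of y under H0): p = 0.083333.
Step 5: alpha = 0.05. fail to reject H0.

tau_b = 0.8000 (C=9, D=1), p = 0.083333, fail to reject H0.


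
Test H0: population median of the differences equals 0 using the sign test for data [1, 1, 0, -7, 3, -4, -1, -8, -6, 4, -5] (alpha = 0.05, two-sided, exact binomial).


Step 1: Discard zero differences. Original n = 11; n_eff = number of nonzero differences = 10.
Nonzero differences (with sign): +1, +1, -7, +3, -4, -1, -8, -6, +4, -5
Step 2: Count signs: positive = 4, negative = 6.
Step 3: Under H0: P(positive) = 0.5, so the number of positives S ~ Bin(10, 0.5).
Step 4: Two-sided exact p-value = sum of Bin(10,0.5) probabilities at or below the observed probability = 0.753906.
Step 5: alpha = 0.05. fail to reject H0.

n_eff = 10, pos = 4, neg = 6, p = 0.753906, fail to reject H0.


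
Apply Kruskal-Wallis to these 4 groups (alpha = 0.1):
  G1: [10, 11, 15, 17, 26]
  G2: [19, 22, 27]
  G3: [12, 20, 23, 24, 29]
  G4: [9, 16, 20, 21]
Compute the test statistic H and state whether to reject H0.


Step 1: Combine all N = 17 observations and assign midranks.
sorted (value, group, rank): (9,G4,1), (10,G1,2), (11,G1,3), (12,G3,4), (15,G1,5), (16,G4,6), (17,G1,7), (19,G2,8), (20,G3,9.5), (20,G4,9.5), (21,G4,11), (22,G2,12), (23,G3,13), (24,G3,14), (26,G1,15), (27,G2,16), (29,G3,17)
Step 2: Sum ranks within each group.
R_1 = 32 (n_1 = 5)
R_2 = 36 (n_2 = 3)
R_3 = 57.5 (n_3 = 5)
R_4 = 27.5 (n_4 = 4)
Step 3: H = 12/(N(N+1)) * sum(R_i^2/n_i) - 3(N+1)
     = 12/(17*18) * (32^2/5 + 36^2/3 + 57.5^2/5 + 27.5^2/4) - 3*18
     = 0.039216 * 1487.11 - 54
     = 4.318137.
Step 4: Ties present; correction factor C = 1 - 6/(17^3 - 17) = 0.998775. Corrected H = 4.318137 / 0.998775 = 4.323436.
Step 5: Under H0, H ~ chi^2(3); p-value = 0.228591.
Step 6: alpha = 0.1. fail to reject H0.

H = 4.3234, df = 3, p = 0.228591, fail to reject H0.


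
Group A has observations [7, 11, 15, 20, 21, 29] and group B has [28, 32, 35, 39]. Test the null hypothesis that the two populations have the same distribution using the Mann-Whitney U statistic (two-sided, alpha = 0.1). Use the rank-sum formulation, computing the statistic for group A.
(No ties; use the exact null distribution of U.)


Step 1: Combine and sort all 10 observations; assign midranks.
sorted (value, group): (7,X), (11,X), (15,X), (20,X), (21,X), (28,Y), (29,X), (32,Y), (35,Y), (39,Y)
ranks: 7->1, 11->2, 15->3, 20->4, 21->5, 28->6, 29->7, 32->8, 35->9, 39->10
Step 2: Rank sum for X: R1 = 1 + 2 + 3 + 4 + 5 + 7 = 22.
Step 3: U_X = R1 - n1(n1+1)/2 = 22 - 6*7/2 = 22 - 21 = 1.
       U_Y = n1*n2 - U_X = 24 - 1 = 23.
Step 4: No ties, so the exact null distribution of U (based on enumerating the C(10,6) = 210 equally likely rank assignments) gives the two-sided p-value.
Step 5: p-value = 0.019048; compare to alpha = 0.1. reject H0.

U_X = 1, p = 0.019048, reject H0 at alpha = 0.1.


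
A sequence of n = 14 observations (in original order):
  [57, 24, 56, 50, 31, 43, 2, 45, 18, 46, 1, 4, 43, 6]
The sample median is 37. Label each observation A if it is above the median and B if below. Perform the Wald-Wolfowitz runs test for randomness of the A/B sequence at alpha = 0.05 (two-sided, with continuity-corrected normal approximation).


Step 1: Compute median = 37; label A = above, B = below.
Labels in order: ABAABABABABBAB  (n_A = 7, n_B = 7)
Step 2: Count runs R = 12.
Step 3: Under H0 (random ordering), E[R] = 2*n_A*n_B/(n_A+n_B) + 1 = 2*7*7/14 + 1 = 8.0000.
        Var[R] = 2*n_A*n_B*(2*n_A*n_B - n_A - n_B) / ((n_A+n_B)^2 * (n_A+n_B-1)) = 8232/2548 = 3.2308.
        SD[R] = 1.7974.
Step 4: Continuity-corrected z = (R - 0.5 - E[R]) / SD[R] = (12 - 0.5 - 8.0000) / 1.7974 = 1.9472.
Step 5: Two-sided p-value via normal approximation = 2*(1 - Phi(|z|)) = 0.051508.
Step 6: alpha = 0.05. fail to reject H0.

R = 12, z = 1.9472, p = 0.051508, fail to reject H0.


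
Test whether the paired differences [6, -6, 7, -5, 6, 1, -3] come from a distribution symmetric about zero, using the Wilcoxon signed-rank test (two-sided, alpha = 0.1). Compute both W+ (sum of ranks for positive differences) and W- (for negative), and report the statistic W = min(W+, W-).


Step 1: Drop any zero differences (none here) and take |d_i|.
|d| = [6, 6, 7, 5, 6, 1, 3]
Step 2: Midrank |d_i| (ties get averaged ranks).
ranks: |6|->5, |6|->5, |7|->7, |5|->3, |6|->5, |1|->1, |3|->2
Step 3: Attach original signs; sum ranks with positive sign and with negative sign.
W+ = 5 + 7 + 5 + 1 = 18
W- = 5 + 3 + 2 = 10
(Check: W+ + W- = 28 should equal n(n+1)/2 = 28.)
Step 4: Test statistic W = min(W+, W-) = 10.
Step 5: Ties in |d|, so use the tie-corrected normal approximation.
        E[W] = n(n+1)/4 = 7*8/4 = 14.
        Tie groups: |d|=6 (t=3); sum(t^3 - t) = 24.
        Var[W] = n(n+1)(2n+1)/24 - sum(t^3-t)/48 = 840/24 - 24/48 = 34.5.
        z = (W - E[W]) / sqrt(Var[W]) = (10 - 14) / 5.8737 = -0.6810.
        Two-sided p = 2*Phi(z) = 0.495868.
Step 6: alpha = 0.1. fail to reject H0.

W+ = 18, W- = 10, W = min = 10, p = 0.495868, fail to reject H0.


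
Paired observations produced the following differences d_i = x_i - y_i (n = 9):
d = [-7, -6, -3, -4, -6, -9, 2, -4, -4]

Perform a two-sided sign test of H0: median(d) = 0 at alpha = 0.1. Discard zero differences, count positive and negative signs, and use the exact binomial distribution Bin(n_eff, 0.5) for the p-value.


Step 1: Discard zero differences. Original n = 9; n_eff = number of nonzero differences = 9.
Nonzero differences (with sign): -7, -6, -3, -4, -6, -9, +2, -4, -4
Step 2: Count signs: positive = 1, negative = 8.
Step 3: Under H0: P(positive) = 0.5, so the number of positives S ~ Bin(9, 0.5).
Step 4: Two-sided exact p-value = sum of Bin(9,0.5) probabilities at or below the observed probability = 0.039062.
Step 5: alpha = 0.1. reject H0.

n_eff = 9, pos = 1, neg = 8, p = 0.039062, reject H0.


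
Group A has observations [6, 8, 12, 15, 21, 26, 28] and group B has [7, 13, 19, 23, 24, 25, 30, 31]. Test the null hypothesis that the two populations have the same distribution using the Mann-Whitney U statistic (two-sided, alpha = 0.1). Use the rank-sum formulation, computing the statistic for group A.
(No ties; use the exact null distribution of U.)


Step 1: Combine and sort all 15 observations; assign midranks.
sorted (value, group): (6,X), (7,Y), (8,X), (12,X), (13,Y), (15,X), (19,Y), (21,X), (23,Y), (24,Y), (25,Y), (26,X), (28,X), (30,Y), (31,Y)
ranks: 6->1, 7->2, 8->3, 12->4, 13->5, 15->6, 19->7, 21->8, 23->9, 24->10, 25->11, 26->12, 28->13, 30->14, 31->15
Step 2: Rank sum for X: R1 = 1 + 3 + 4 + 6 + 8 + 12 + 13 = 47.
Step 3: U_X = R1 - n1(n1+1)/2 = 47 - 7*8/2 = 47 - 28 = 19.
       U_Y = n1*n2 - U_X = 56 - 19 = 37.
Step 4: No ties, so the exact null distribution of U (based on enumerating the C(15,7) = 6435 equally likely rank assignments) gives the two-sided p-value.
Step 5: p-value = 0.335664; compare to alpha = 0.1. fail to reject H0.

U_X = 19, p = 0.335664, fail to reject H0 at alpha = 0.1.


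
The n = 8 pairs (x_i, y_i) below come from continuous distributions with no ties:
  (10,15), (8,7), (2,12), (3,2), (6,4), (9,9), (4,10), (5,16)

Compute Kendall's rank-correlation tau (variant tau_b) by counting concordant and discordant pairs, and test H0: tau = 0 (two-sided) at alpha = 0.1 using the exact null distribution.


Step 1: Enumerate the 28 unordered pairs (i,j) with i<j and classify each by sign(x_j-x_i) * sign(y_j-y_i).
  (1,2):dx=-2,dy=-8->C; (1,3):dx=-8,dy=-3->C; (1,4):dx=-7,dy=-13->C; (1,5):dx=-4,dy=-11->C
  (1,6):dx=-1,dy=-6->C; (1,7):dx=-6,dy=-5->C; (1,8):dx=-5,dy=+1->D; (2,3):dx=-6,dy=+5->D
  (2,4):dx=-5,dy=-5->C; (2,5):dx=-2,dy=-3->C; (2,6):dx=+1,dy=+2->C; (2,7):dx=-4,dy=+3->D
  (2,8):dx=-3,dy=+9->D; (3,4):dx=+1,dy=-10->D; (3,5):dx=+4,dy=-8->D; (3,6):dx=+7,dy=-3->D
  (3,7):dx=+2,dy=-2->D; (3,8):dx=+3,dy=+4->C; (4,5):dx=+3,dy=+2->C; (4,6):dx=+6,dy=+7->C
  (4,7):dx=+1,dy=+8->C; (4,8):dx=+2,dy=+14->C; (5,6):dx=+3,dy=+5->C; (5,7):dx=-2,dy=+6->D
  (5,8):dx=-1,dy=+12->D; (6,7):dx=-5,dy=+1->D; (6,8):dx=-4,dy=+7->D; (7,8):dx=+1,dy=+6->C
Step 2: C = 16, D = 12, total pairs = 28.
Step 3: tau = (C - D)/(n(n-1)/2) = (16 - 12)/28 = 0.142857.
Step 4: Exact two-sided p-value (enumerate n! = 40320 permutations of y under H0): p = 0.719544.
Step 5: alpha = 0.1. fail to reject H0.

tau_b = 0.1429 (C=16, D=12), p = 0.719544, fail to reject H0.


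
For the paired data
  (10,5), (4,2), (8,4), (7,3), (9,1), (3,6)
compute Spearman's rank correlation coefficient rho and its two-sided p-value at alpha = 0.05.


Step 1: Rank x and y separately (midranks; no ties here).
rank(x): 10->6, 4->2, 8->4, 7->3, 9->5, 3->1
rank(y): 5->5, 2->2, 4->4, 3->3, 1->1, 6->6
Step 2: d_i = R_x(i) - R_y(i); compute d_i^2.
  (6-5)^2=1, (2-2)^2=0, (4-4)^2=0, (3-3)^2=0, (5-1)^2=16, (1-6)^2=25
sum(d^2) = 42.
Step 3: rho = 1 - 6*42 / (6*(6^2 - 1)) = 1 - 252/210 = -0.200000.
Step 4: Under H0, t = rho * sqrt((n-2)/(1-rho^2)) = -0.4082 ~ t(4).
Step 5: Two-sided p-value from the t-distribution with 4 df = 0.704000.
Step 6: alpha = 0.05. fail to reject H0.

rho = -0.2000, p = 0.704000, fail to reject H0 at alpha = 0.05.


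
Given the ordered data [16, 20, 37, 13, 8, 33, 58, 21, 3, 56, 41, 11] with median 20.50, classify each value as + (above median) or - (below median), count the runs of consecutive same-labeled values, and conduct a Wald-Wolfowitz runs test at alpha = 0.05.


Step 1: Compute median = 20.50; label A = above, B = below.
Labels in order: BBABBAAABAAB  (n_A = 6, n_B = 6)
Step 2: Count runs R = 7.
Step 3: Under H0 (random ordering), E[R] = 2*n_A*n_B/(n_A+n_B) + 1 = 2*6*6/12 + 1 = 7.0000.
        Var[R] = 2*n_A*n_B*(2*n_A*n_B - n_A - n_B) / ((n_A+n_B)^2 * (n_A+n_B-1)) = 4320/1584 = 2.7273.
        SD[R] = 1.6514.
Step 4: R = E[R], so z = 0 with no continuity correction.
Step 5: Two-sided p-value via normal approximation = 2*(1 - Phi(|z|)) = 1.000000.
Step 6: alpha = 0.05. fail to reject H0.

R = 7, z = 0.0000, p = 1.000000, fail to reject H0.


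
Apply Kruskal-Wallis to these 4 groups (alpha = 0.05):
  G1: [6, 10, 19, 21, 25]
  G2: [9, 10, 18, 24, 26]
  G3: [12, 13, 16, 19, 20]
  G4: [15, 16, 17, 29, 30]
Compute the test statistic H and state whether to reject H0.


Step 1: Combine all N = 20 observations and assign midranks.
sorted (value, group, rank): (6,G1,1), (9,G2,2), (10,G1,3.5), (10,G2,3.5), (12,G3,5), (13,G3,6), (15,G4,7), (16,G3,8.5), (16,G4,8.5), (17,G4,10), (18,G2,11), (19,G1,12.5), (19,G3,12.5), (20,G3,14), (21,G1,15), (24,G2,16), (25,G1,17), (26,G2,18), (29,G4,19), (30,G4,20)
Step 2: Sum ranks within each group.
R_1 = 49 (n_1 = 5)
R_2 = 50.5 (n_2 = 5)
R_3 = 46 (n_3 = 5)
R_4 = 64.5 (n_4 = 5)
Step 3: H = 12/(N(N+1)) * sum(R_i^2/n_i) - 3(N+1)
     = 12/(20*21) * (49^2/5 + 50.5^2/5 + 46^2/5 + 64.5^2/5) - 3*21
     = 0.028571 * 2245.5 - 63
     = 1.157143.
Step 4: Ties present; correction factor C = 1 - 18/(20^3 - 20) = 0.997744. Corrected H = 1.157143 / 0.997744 = 1.159759.
Step 5: Under H0, H ~ chi^2(3); p-value = 0.762671.
Step 6: alpha = 0.05. fail to reject H0.

H = 1.1598, df = 3, p = 0.762671, fail to reject H0.


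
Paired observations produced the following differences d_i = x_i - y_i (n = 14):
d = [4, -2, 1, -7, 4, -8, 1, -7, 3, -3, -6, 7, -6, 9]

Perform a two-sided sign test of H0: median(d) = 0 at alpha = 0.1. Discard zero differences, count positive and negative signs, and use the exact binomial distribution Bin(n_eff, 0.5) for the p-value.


Step 1: Discard zero differences. Original n = 14; n_eff = number of nonzero differences = 14.
Nonzero differences (with sign): +4, -2, +1, -7, +4, -8, +1, -7, +3, -3, -6, +7, -6, +9
Step 2: Count signs: positive = 7, negative = 7.
Step 3: Under H0: P(positive) = 0.5, so the number of positives S ~ Bin(14, 0.5).
Step 4: Two-sided exact p-value = sum of Bin(14,0.5) probabilities at or below the observed probability = 1.000000.
Step 5: alpha = 0.1. fail to reject H0.

n_eff = 14, pos = 7, neg = 7, p = 1.000000, fail to reject H0.


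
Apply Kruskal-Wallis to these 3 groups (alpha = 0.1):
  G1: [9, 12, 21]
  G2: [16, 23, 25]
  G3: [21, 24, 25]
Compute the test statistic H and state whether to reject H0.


Step 1: Combine all N = 9 observations and assign midranks.
sorted (value, group, rank): (9,G1,1), (12,G1,2), (16,G2,3), (21,G1,4.5), (21,G3,4.5), (23,G2,6), (24,G3,7), (25,G2,8.5), (25,G3,8.5)
Step 2: Sum ranks within each group.
R_1 = 7.5 (n_1 = 3)
R_2 = 17.5 (n_2 = 3)
R_3 = 20 (n_3 = 3)
Step 3: H = 12/(N(N+1)) * sum(R_i^2/n_i) - 3(N+1)
     = 12/(9*10) * (7.5^2/3 + 17.5^2/3 + 20^2/3) - 3*10
     = 0.133333 * 254.167 - 30
     = 3.888889.
Step 4: Ties present; correction factor C = 1 - 12/(9^3 - 9) = 0.983333. Corrected H = 3.888889 / 0.983333 = 3.954802.
Step 5: Under H0, H ~ chi^2(2); p-value = 0.138429.
Step 6: alpha = 0.1. fail to reject H0.

H = 3.9548, df = 2, p = 0.138429, fail to reject H0.


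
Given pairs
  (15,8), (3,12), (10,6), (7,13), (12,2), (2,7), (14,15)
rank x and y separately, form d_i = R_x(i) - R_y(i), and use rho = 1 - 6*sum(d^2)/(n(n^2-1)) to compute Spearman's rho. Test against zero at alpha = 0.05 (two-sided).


Step 1: Rank x and y separately (midranks; no ties here).
rank(x): 15->7, 3->2, 10->4, 7->3, 12->5, 2->1, 14->6
rank(y): 8->4, 12->5, 6->2, 13->6, 2->1, 7->3, 15->7
Step 2: d_i = R_x(i) - R_y(i); compute d_i^2.
  (7-4)^2=9, (2-5)^2=9, (4-2)^2=4, (3-6)^2=9, (5-1)^2=16, (1-3)^2=4, (6-7)^2=1
sum(d^2) = 52.
Step 3: rho = 1 - 6*52 / (7*(7^2 - 1)) = 1 - 312/336 = 0.071429.
Step 4: Under H0, t = rho * sqrt((n-2)/(1-rho^2)) = 0.1601 ~ t(5).
Step 5: Two-sided p-value from the t-distribution with 5 df = 0.879048.
Step 6: alpha = 0.05. fail to reject H0.

rho = 0.0714, p = 0.879048, fail to reject H0 at alpha = 0.05.


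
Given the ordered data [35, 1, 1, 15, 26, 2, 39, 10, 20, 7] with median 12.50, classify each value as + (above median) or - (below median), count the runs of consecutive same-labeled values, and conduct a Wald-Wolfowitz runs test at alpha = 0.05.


Step 1: Compute median = 12.50; label A = above, B = below.
Labels in order: ABBAABABAB  (n_A = 5, n_B = 5)
Step 2: Count runs R = 8.
Step 3: Under H0 (random ordering), E[R] = 2*n_A*n_B/(n_A+n_B) + 1 = 2*5*5/10 + 1 = 6.0000.
        Var[R] = 2*n_A*n_B*(2*n_A*n_B - n_A - n_B) / ((n_A+n_B)^2 * (n_A+n_B-1)) = 2000/900 = 2.2222.
        SD[R] = 1.4907.
Step 4: Continuity-corrected z = (R - 0.5 - E[R]) / SD[R] = (8 - 0.5 - 6.0000) / 1.4907 = 1.0062.
Step 5: Two-sided p-value via normal approximation = 2*(1 - Phi(|z|)) = 0.314305.
Step 6: alpha = 0.05. fail to reject H0.

R = 8, z = 1.0062, p = 0.314305, fail to reject H0.


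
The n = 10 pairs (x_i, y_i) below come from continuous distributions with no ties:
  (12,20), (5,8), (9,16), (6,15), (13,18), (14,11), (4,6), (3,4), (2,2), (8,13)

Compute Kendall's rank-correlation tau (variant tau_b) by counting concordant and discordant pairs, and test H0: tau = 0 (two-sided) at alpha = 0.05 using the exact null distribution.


Step 1: Enumerate the 45 unordered pairs (i,j) with i<j and classify each by sign(x_j-x_i) * sign(y_j-y_i).
  (1,2):dx=-7,dy=-12->C; (1,3):dx=-3,dy=-4->C; (1,4):dx=-6,dy=-5->C; (1,5):dx=+1,dy=-2->D
  (1,6):dx=+2,dy=-9->D; (1,7):dx=-8,dy=-14->C; (1,8):dx=-9,dy=-16->C; (1,9):dx=-10,dy=-18->C
  (1,10):dx=-4,dy=-7->C; (2,3):dx=+4,dy=+8->C; (2,4):dx=+1,dy=+7->C; (2,5):dx=+8,dy=+10->C
  (2,6):dx=+9,dy=+3->C; (2,7):dx=-1,dy=-2->C; (2,8):dx=-2,dy=-4->C; (2,9):dx=-3,dy=-6->C
  (2,10):dx=+3,dy=+5->C; (3,4):dx=-3,dy=-1->C; (3,5):dx=+4,dy=+2->C; (3,6):dx=+5,dy=-5->D
  (3,7):dx=-5,dy=-10->C; (3,8):dx=-6,dy=-12->C; (3,9):dx=-7,dy=-14->C; (3,10):dx=-1,dy=-3->C
  (4,5):dx=+7,dy=+3->C; (4,6):dx=+8,dy=-4->D; (4,7):dx=-2,dy=-9->C; (4,8):dx=-3,dy=-11->C
  (4,9):dx=-4,dy=-13->C; (4,10):dx=+2,dy=-2->D; (5,6):dx=+1,dy=-7->D; (5,7):dx=-9,dy=-12->C
  (5,8):dx=-10,dy=-14->C; (5,9):dx=-11,dy=-16->C; (5,10):dx=-5,dy=-5->C; (6,7):dx=-10,dy=-5->C
  (6,8):dx=-11,dy=-7->C; (6,9):dx=-12,dy=-9->C; (6,10):dx=-6,dy=+2->D; (7,8):dx=-1,dy=-2->C
  (7,9):dx=-2,dy=-4->C; (7,10):dx=+4,dy=+7->C; (8,9):dx=-1,dy=-2->C; (8,10):dx=+5,dy=+9->C
  (9,10):dx=+6,dy=+11->C
Step 2: C = 38, D = 7, total pairs = 45.
Step 3: tau = (C - D)/(n(n-1)/2) = (38 - 7)/45 = 0.688889.
Step 4: Exact two-sided p-value (enumerate n! = 3628800 permutations of y under H0): p = 0.004687.
Step 5: alpha = 0.05. reject H0.

tau_b = 0.6889 (C=38, D=7), p = 0.004687, reject H0.


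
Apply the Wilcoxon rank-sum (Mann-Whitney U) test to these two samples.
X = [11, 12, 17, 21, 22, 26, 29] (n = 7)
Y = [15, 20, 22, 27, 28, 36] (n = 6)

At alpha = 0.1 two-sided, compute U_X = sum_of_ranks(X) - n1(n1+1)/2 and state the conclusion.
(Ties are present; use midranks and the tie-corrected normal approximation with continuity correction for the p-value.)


Step 1: Combine and sort all 13 observations; assign midranks.
sorted (value, group): (11,X), (12,X), (15,Y), (17,X), (20,Y), (21,X), (22,X), (22,Y), (26,X), (27,Y), (28,Y), (29,X), (36,Y)
ranks: 11->1, 12->2, 15->3, 17->4, 20->5, 21->6, 22->7.5, 22->7.5, 26->9, 27->10, 28->11, 29->12, 36->13
Step 2: Rank sum for X: R1 = 1 + 2 + 4 + 6 + 7.5 + 9 + 12 = 41.5.
Step 3: U_X = R1 - n1(n1+1)/2 = 41.5 - 7*8/2 = 41.5 - 28 = 13.5.
       U_Y = n1*n2 - U_X = 42 - 13.5 = 28.5.
Step 4: Ties are present, so use the tie-corrected normal approximation (with continuity correction) for the p-value.
Step 5: p-value = 0.316645; compare to alpha = 0.1. fail to reject H0.

U_X = 13.5, p = 0.316645, fail to reject H0 at alpha = 0.1.


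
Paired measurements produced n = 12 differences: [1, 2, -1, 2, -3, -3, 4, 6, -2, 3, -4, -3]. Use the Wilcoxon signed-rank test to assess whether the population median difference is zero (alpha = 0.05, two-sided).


Step 1: Drop any zero differences (none here) and take |d_i|.
|d| = [1, 2, 1, 2, 3, 3, 4, 6, 2, 3, 4, 3]
Step 2: Midrank |d_i| (ties get averaged ranks).
ranks: |1|->1.5, |2|->4, |1|->1.5, |2|->4, |3|->7.5, |3|->7.5, |4|->10.5, |6|->12, |2|->4, |3|->7.5, |4|->10.5, |3|->7.5
Step 3: Attach original signs; sum ranks with positive sign and with negative sign.
W+ = 1.5 + 4 + 4 + 10.5 + 12 + 7.5 = 39.5
W- = 1.5 + 7.5 + 7.5 + 4 + 10.5 + 7.5 = 38.5
(Check: W+ + W- = 78 should equal n(n+1)/2 = 78.)
Step 4: Test statistic W = min(W+, W-) = 38.5.
Step 5: Ties in |d|, so use the tie-corrected normal approximation.
        E[W] = n(n+1)/4 = 12*13/4 = 39.
        Tie groups: |d|=1 (t=2), |d|=2 (t=3), |d|=3 (t=4), |d|=4 (t=2); sum(t^3 - t) = 96.
        Var[W] = n(n+1)(2n+1)/24 - sum(t^3-t)/48 = 3900/24 - 96/48 = 160.5.
        z = (W - E[W]) / sqrt(Var[W]) = (38.5 - 39) / 12.6689 = -0.0395.
        Two-sided p = 2*Phi(z) = 0.968518.
Step 6: alpha = 0.05. fail to reject H0.

W+ = 39.5, W- = 38.5, W = min = 38.5, p = 0.968518, fail to reject H0.


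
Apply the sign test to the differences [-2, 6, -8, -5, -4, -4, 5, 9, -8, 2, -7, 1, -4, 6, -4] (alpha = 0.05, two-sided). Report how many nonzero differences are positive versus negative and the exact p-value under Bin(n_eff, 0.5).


Step 1: Discard zero differences. Original n = 15; n_eff = number of nonzero differences = 15.
Nonzero differences (with sign): -2, +6, -8, -5, -4, -4, +5, +9, -8, +2, -7, +1, -4, +6, -4
Step 2: Count signs: positive = 6, negative = 9.
Step 3: Under H0: P(positive) = 0.5, so the number of positives S ~ Bin(15, 0.5).
Step 4: Two-sided exact p-value = sum of Bin(15,0.5) probabilities at or below the observed probability = 0.607239.
Step 5: alpha = 0.05. fail to reject H0.

n_eff = 15, pos = 6, neg = 9, p = 0.607239, fail to reject H0.


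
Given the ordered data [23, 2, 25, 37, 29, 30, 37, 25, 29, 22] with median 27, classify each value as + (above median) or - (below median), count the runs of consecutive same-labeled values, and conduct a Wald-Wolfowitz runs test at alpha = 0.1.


Step 1: Compute median = 27; label A = above, B = below.
Labels in order: BBBAAAABAB  (n_A = 5, n_B = 5)
Step 2: Count runs R = 5.
Step 3: Under H0 (random ordering), E[R] = 2*n_A*n_B/(n_A+n_B) + 1 = 2*5*5/10 + 1 = 6.0000.
        Var[R] = 2*n_A*n_B*(2*n_A*n_B - n_A - n_B) / ((n_A+n_B)^2 * (n_A+n_B-1)) = 2000/900 = 2.2222.
        SD[R] = 1.4907.
Step 4: Continuity-corrected z = (R + 0.5 - E[R]) / SD[R] = (5 + 0.5 - 6.0000) / 1.4907 = -0.3354.
Step 5: Two-sided p-value via normal approximation = 2*(1 - Phi(|z|)) = 0.737316.
Step 6: alpha = 0.1. fail to reject H0.

R = 5, z = -0.3354, p = 0.737316, fail to reject H0.


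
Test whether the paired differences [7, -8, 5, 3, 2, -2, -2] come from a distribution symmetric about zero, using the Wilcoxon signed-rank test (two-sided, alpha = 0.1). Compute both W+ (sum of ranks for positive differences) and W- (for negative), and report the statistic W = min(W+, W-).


Step 1: Drop any zero differences (none here) and take |d_i|.
|d| = [7, 8, 5, 3, 2, 2, 2]
Step 2: Midrank |d_i| (ties get averaged ranks).
ranks: |7|->6, |8|->7, |5|->5, |3|->4, |2|->2, |2|->2, |2|->2
Step 3: Attach original signs; sum ranks with positive sign and with negative sign.
W+ = 6 + 5 + 4 + 2 = 17
W- = 7 + 2 + 2 = 11
(Check: W+ + W- = 28 should equal n(n+1)/2 = 28.)
Step 4: Test statistic W = min(W+, W-) = 11.
Step 5: Ties in |d|, so use the tie-corrected normal approximation.
        E[W] = n(n+1)/4 = 7*8/4 = 14.
        Tie groups: |d|=2 (t=3); sum(t^3 - t) = 24.
        Var[W] = n(n+1)(2n+1)/24 - sum(t^3-t)/48 = 840/24 - 24/48 = 34.5.
        z = (W - E[W]) / sqrt(Var[W]) = (11 - 14) / 5.8737 = -0.5108.
        Two-sided p = 2*Phi(z) = 0.609523.
Step 6: alpha = 0.1. fail to reject H0.

W+ = 17, W- = 11, W = min = 11, p = 0.609523, fail to reject H0.


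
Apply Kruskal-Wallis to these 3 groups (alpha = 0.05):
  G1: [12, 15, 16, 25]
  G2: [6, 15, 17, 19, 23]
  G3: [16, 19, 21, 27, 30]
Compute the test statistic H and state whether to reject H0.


Step 1: Combine all N = 14 observations and assign midranks.
sorted (value, group, rank): (6,G2,1), (12,G1,2), (15,G1,3.5), (15,G2,3.5), (16,G1,5.5), (16,G3,5.5), (17,G2,7), (19,G2,8.5), (19,G3,8.5), (21,G3,10), (23,G2,11), (25,G1,12), (27,G3,13), (30,G3,14)
Step 2: Sum ranks within each group.
R_1 = 23 (n_1 = 4)
R_2 = 31 (n_2 = 5)
R_3 = 51 (n_3 = 5)
Step 3: H = 12/(N(N+1)) * sum(R_i^2/n_i) - 3(N+1)
     = 12/(14*15) * (23^2/4 + 31^2/5 + 51^2/5) - 3*15
     = 0.057143 * 844.65 - 45
     = 3.265714.
Step 4: Ties present; correction factor C = 1 - 18/(14^3 - 14) = 0.993407. Corrected H = 3.265714 / 0.993407 = 3.287389.
Step 5: Under H0, H ~ chi^2(2); p-value = 0.193265.
Step 6: alpha = 0.05. fail to reject H0.

H = 3.2874, df = 2, p = 0.193265, fail to reject H0.


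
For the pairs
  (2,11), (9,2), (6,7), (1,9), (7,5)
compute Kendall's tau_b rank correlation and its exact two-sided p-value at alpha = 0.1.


Step 1: Enumerate the 10 unordered pairs (i,j) with i<j and classify each by sign(x_j-x_i) * sign(y_j-y_i).
  (1,2):dx=+7,dy=-9->D; (1,3):dx=+4,dy=-4->D; (1,4):dx=-1,dy=-2->C; (1,5):dx=+5,dy=-6->D
  (2,3):dx=-3,dy=+5->D; (2,4):dx=-8,dy=+7->D; (2,5):dx=-2,dy=+3->D; (3,4):dx=-5,dy=+2->D
  (3,5):dx=+1,dy=-2->D; (4,5):dx=+6,dy=-4->D
Step 2: C = 1, D = 9, total pairs = 10.
Step 3: tau = (C - D)/(n(n-1)/2) = (1 - 9)/10 = -0.800000.
Step 4: Exact two-sided p-value (enumerate n! = 120 permutations of y under H0): p = 0.083333.
Step 5: alpha = 0.1. reject H0.

tau_b = -0.8000 (C=1, D=9), p = 0.083333, reject H0.


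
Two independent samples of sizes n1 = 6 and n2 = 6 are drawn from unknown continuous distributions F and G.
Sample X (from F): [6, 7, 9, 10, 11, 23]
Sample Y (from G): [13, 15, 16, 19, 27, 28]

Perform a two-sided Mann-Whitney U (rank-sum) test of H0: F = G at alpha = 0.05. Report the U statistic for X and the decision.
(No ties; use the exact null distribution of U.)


Step 1: Combine and sort all 12 observations; assign midranks.
sorted (value, group): (6,X), (7,X), (9,X), (10,X), (11,X), (13,Y), (15,Y), (16,Y), (19,Y), (23,X), (27,Y), (28,Y)
ranks: 6->1, 7->2, 9->3, 10->4, 11->5, 13->6, 15->7, 16->8, 19->9, 23->10, 27->11, 28->12
Step 2: Rank sum for X: R1 = 1 + 2 + 3 + 4 + 5 + 10 = 25.
Step 3: U_X = R1 - n1(n1+1)/2 = 25 - 6*7/2 = 25 - 21 = 4.
       U_Y = n1*n2 - U_X = 36 - 4 = 32.
Step 4: No ties, so the exact null distribution of U (based on enumerating the C(12,6) = 924 equally likely rank assignments) gives the two-sided p-value.
Step 5: p-value = 0.025974; compare to alpha = 0.05. reject H0.

U_X = 4, p = 0.025974, reject H0 at alpha = 0.05.


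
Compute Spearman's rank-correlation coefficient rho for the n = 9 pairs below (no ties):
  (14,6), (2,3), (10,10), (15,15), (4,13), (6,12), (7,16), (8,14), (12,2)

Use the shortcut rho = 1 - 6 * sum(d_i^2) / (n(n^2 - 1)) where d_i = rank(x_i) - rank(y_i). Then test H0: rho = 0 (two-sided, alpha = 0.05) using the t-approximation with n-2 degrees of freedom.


Step 1: Rank x and y separately (midranks; no ties here).
rank(x): 14->8, 2->1, 10->6, 15->9, 4->2, 6->3, 7->4, 8->5, 12->7
rank(y): 6->3, 3->2, 10->4, 15->8, 13->6, 12->5, 16->9, 14->7, 2->1
Step 2: d_i = R_x(i) - R_y(i); compute d_i^2.
  (8-3)^2=25, (1-2)^2=1, (6-4)^2=4, (9-8)^2=1, (2-6)^2=16, (3-5)^2=4, (4-9)^2=25, (5-7)^2=4, (7-1)^2=36
sum(d^2) = 116.
Step 3: rho = 1 - 6*116 / (9*(9^2 - 1)) = 1 - 696/720 = 0.033333.
Step 4: Under H0, t = rho * sqrt((n-2)/(1-rho^2)) = 0.0882 ~ t(7).
Step 5: Two-sided p-value from the t-distribution with 7 df = 0.932157.
Step 6: alpha = 0.05. fail to reject H0.

rho = 0.0333, p = 0.932157, fail to reject H0 at alpha = 0.05.


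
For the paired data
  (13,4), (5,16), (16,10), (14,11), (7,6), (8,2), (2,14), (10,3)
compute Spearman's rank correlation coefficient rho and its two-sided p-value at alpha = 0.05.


Step 1: Rank x and y separately (midranks; no ties here).
rank(x): 13->6, 5->2, 16->8, 14->7, 7->3, 8->4, 2->1, 10->5
rank(y): 4->3, 16->8, 10->5, 11->6, 6->4, 2->1, 14->7, 3->2
Step 2: d_i = R_x(i) - R_y(i); compute d_i^2.
  (6-3)^2=9, (2-8)^2=36, (8-5)^2=9, (7-6)^2=1, (3-4)^2=1, (4-1)^2=9, (1-7)^2=36, (5-2)^2=9
sum(d^2) = 110.
Step 3: rho = 1 - 6*110 / (8*(8^2 - 1)) = 1 - 660/504 = -0.309524.
Step 4: Under H0, t = rho * sqrt((n-2)/(1-rho^2)) = -0.7973 ~ t(6).
Step 5: Two-sided p-value from the t-distribution with 6 df = 0.455645.
Step 6: alpha = 0.05. fail to reject H0.

rho = -0.3095, p = 0.455645, fail to reject H0 at alpha = 0.05.


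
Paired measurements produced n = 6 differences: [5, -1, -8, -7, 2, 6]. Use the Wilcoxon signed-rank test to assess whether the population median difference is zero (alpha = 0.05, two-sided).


Step 1: Drop any zero differences (none here) and take |d_i|.
|d| = [5, 1, 8, 7, 2, 6]
Step 2: Midrank |d_i| (ties get averaged ranks).
ranks: |5|->3, |1|->1, |8|->6, |7|->5, |2|->2, |6|->4
Step 3: Attach original signs; sum ranks with positive sign and with negative sign.
W+ = 3 + 2 + 4 = 9
W- = 1 + 6 + 5 = 12
(Check: W+ + W- = 21 should equal n(n+1)/2 = 21.)
Step 4: Test statistic W = min(W+, W-) = 9.
Step 5: No ties, so the exact null distribution over the 2^6 = 64 sign assignments gives the two-sided p-value = 0.843750.
Step 6: alpha = 0.05. fail to reject H0.

W+ = 9, W- = 12, W = min = 9, p = 0.843750, fail to reject H0.


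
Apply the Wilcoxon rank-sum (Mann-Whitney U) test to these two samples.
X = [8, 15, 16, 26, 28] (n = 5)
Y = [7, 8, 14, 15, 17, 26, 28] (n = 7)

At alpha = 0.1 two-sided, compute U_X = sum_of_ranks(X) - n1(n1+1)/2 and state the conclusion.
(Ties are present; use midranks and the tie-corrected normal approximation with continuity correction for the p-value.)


Step 1: Combine and sort all 12 observations; assign midranks.
sorted (value, group): (7,Y), (8,X), (8,Y), (14,Y), (15,X), (15,Y), (16,X), (17,Y), (26,X), (26,Y), (28,X), (28,Y)
ranks: 7->1, 8->2.5, 8->2.5, 14->4, 15->5.5, 15->5.5, 16->7, 17->8, 26->9.5, 26->9.5, 28->11.5, 28->11.5
Step 2: Rank sum for X: R1 = 2.5 + 5.5 + 7 + 9.5 + 11.5 = 36.
Step 3: U_X = R1 - n1(n1+1)/2 = 36 - 5*6/2 = 36 - 15 = 21.
       U_Y = n1*n2 - U_X = 35 - 21 = 14.
Step 4: Ties are present, so use the tie-corrected normal approximation (with continuity correction) for the p-value.
Step 5: p-value = 0.623680; compare to alpha = 0.1. fail to reject H0.

U_X = 21, p = 0.623680, fail to reject H0 at alpha = 0.1.
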